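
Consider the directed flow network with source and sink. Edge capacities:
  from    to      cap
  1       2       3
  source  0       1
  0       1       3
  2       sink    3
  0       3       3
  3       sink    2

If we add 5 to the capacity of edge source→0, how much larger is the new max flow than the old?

4

Original max flow = 1.
After raising cap(source→0), augmenting paths through that edge carry 4 more units.
New max flow = 5. Increase = 4.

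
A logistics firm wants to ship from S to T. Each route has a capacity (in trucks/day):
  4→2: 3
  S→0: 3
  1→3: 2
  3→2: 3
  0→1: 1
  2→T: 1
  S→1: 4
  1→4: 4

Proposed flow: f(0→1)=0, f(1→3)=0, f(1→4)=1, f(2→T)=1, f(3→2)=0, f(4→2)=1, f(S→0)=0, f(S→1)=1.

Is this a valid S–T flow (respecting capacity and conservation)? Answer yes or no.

Yes

Every edge has 0 ≤ f(e) ≤ cap(e).
At each intermediate node, inflow equals outflow.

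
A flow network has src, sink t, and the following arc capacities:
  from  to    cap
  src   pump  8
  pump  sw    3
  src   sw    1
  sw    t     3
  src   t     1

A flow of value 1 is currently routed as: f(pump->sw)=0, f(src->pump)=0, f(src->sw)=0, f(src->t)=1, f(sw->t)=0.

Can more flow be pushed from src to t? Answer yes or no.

Residual path src->sw->t has bottleneck 1 > 0.
Pushing 1 along it raises the flow to 2, so the given flow is not maximum.

Yes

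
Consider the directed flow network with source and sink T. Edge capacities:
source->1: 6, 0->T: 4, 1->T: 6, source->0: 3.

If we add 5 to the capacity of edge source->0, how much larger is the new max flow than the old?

1

Original max flow = 9.
After raising cap(source->0), augmenting paths through that edge carry 1 more unit.
New max flow = 10. Increase = 1.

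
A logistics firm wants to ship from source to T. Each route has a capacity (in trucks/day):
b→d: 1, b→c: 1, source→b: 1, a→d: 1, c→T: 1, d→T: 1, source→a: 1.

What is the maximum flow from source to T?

2

Augment source→b→c→T: bottleneck 1. Total 1.
Augment source→a→d→T: bottleneck 1. Total 2.
No augmenting path remains in the residual graph.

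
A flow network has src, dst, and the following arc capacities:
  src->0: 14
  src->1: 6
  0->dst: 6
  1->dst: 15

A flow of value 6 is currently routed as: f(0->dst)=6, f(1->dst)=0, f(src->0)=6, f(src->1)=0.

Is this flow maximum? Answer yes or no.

Residual path src->1->dst has bottleneck 6 > 0.
Pushing 6 along it raises the flow to 12, so the given flow is not maximum.

No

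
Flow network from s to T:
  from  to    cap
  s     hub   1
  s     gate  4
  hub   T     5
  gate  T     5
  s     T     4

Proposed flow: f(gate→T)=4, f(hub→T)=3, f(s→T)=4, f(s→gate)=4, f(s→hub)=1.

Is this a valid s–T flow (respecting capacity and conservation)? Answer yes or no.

No

Conservation fails at hub: inflow 1 ≠ outflow 3.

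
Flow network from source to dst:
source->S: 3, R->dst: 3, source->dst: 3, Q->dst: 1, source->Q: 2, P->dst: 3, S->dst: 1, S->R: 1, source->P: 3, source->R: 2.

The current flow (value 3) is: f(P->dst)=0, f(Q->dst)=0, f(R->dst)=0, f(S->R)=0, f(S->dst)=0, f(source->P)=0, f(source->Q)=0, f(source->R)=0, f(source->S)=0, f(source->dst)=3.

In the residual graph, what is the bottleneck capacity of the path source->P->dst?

Residual capacities along the path: source->P: 3, P->dst: 3.
Minimum is 3.

3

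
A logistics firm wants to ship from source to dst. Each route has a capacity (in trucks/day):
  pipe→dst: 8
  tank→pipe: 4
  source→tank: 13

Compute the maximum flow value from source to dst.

4

Augment source→tank→pipe→dst: bottleneck 4. Total 4.
No augmenting path remains in the residual graph.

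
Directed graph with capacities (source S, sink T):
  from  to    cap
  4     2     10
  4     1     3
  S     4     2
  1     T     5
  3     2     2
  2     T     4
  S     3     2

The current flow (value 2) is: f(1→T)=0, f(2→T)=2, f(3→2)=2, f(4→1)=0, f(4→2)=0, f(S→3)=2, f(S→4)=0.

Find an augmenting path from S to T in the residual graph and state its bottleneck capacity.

S→4→2→T, bottleneck 2

Residual along S→4→2→T: S→4: 2, 4→2: 10, 2→T: 2.
Bottleneck = min = 2.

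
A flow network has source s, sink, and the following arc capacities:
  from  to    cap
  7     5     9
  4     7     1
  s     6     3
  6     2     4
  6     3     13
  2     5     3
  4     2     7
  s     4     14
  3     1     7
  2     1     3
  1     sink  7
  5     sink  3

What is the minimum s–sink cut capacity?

9

Max flow = 9 (via 4 augmenting paths).
In the residual at optimum, the set reachable from s is {2, 4, 5, 7, s}.
Cut edges: s->6 (cap 3), 2->1 (cap 3), 5->sink (cap 3). Sum = 9.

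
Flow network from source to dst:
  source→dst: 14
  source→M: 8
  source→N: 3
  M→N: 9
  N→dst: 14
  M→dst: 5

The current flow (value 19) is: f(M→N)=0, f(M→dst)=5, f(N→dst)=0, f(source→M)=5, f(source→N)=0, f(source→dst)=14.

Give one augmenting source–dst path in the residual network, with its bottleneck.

source→N→dst, bottleneck 3

Residual along source→N→dst: source→N: 3, N→dst: 14.
Bottleneck = min = 3.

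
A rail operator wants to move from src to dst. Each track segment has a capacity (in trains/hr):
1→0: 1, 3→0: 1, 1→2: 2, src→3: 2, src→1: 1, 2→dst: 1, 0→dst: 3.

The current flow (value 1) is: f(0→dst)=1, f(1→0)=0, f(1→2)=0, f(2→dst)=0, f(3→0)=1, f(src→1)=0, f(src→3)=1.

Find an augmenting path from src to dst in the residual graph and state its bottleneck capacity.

src→1→0→dst, bottleneck 1

Residual along src→1→0→dst: src→1: 1, 1→0: 1, 0→dst: 2.
Bottleneck = min = 1.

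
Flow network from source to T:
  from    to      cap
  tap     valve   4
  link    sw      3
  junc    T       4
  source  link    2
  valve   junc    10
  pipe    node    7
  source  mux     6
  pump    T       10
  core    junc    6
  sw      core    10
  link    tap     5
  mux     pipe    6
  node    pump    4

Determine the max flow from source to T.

6

Augment source->link->tap->valve->junc->T: bottleneck 2. Total 2.
Augment source->mux->pipe->node->pump->T: bottleneck 4. Total 6.
No augmenting path remains in the residual graph.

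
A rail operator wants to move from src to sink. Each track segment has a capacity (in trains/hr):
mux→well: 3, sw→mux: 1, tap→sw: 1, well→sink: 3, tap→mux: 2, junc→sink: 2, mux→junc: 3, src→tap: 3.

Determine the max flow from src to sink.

Augment src→tap→mux→junc→sink: bottleneck 2. Total 2.
Augment src→tap→sw→mux→well→sink: bottleneck 1. Total 3.
No augmenting path remains in the residual graph.

3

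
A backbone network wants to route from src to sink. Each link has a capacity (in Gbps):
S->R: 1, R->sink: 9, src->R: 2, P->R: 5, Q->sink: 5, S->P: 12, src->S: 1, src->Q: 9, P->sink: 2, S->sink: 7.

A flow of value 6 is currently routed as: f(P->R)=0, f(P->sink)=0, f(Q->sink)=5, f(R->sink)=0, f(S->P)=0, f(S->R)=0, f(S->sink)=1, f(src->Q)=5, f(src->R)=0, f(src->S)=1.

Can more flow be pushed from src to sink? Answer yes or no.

Yes

Residual path src->R->sink has bottleneck 2 > 0.
Pushing 2 along it raises the flow to 8, so the given flow is not maximum.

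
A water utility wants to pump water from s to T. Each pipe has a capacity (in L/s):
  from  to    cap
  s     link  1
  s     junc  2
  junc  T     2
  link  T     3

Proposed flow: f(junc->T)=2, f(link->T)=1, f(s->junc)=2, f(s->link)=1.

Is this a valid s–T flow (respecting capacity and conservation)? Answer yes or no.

Yes

Every edge has 0 ≤ f(e) ≤ cap(e).
At each intermediate node, inflow equals outflow.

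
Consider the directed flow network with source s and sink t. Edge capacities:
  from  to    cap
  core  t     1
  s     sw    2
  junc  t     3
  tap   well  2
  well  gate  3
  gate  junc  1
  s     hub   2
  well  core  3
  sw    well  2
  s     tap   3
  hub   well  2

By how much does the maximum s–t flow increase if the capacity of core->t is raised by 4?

Original max flow = 2.
After raising cap(core->t), augmenting paths through that edge carry 2 more units.
New max flow = 4. Increase = 2.

2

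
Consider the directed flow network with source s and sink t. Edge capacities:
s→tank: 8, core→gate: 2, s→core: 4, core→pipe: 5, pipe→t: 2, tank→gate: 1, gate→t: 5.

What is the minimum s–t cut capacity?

5

Max flow = 5 (via 3 augmenting paths).
In the residual at optimum, the set reachable from s is {s, tank}.
Cut edges: s→core (cap 4), tank→gate (cap 1). Sum = 5.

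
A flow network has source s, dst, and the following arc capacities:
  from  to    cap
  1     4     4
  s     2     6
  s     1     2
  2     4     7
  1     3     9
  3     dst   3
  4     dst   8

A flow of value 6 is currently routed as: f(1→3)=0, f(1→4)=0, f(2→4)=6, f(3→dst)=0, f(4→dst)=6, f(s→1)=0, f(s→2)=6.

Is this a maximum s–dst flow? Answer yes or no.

No

Residual path s→1→4→dst has bottleneck 2 > 0.
Pushing 2 along it raises the flow to 8, so the given flow is not maximum.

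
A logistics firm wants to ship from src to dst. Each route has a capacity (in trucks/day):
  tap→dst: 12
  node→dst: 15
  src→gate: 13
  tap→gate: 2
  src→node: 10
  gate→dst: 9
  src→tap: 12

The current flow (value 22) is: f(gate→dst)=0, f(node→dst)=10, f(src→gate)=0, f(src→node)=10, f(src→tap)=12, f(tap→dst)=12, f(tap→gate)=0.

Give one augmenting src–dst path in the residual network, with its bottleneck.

Residual along src→gate→dst: src→gate: 13, gate→dst: 9.
Bottleneck = min = 9.

src→gate→dst, bottleneck 9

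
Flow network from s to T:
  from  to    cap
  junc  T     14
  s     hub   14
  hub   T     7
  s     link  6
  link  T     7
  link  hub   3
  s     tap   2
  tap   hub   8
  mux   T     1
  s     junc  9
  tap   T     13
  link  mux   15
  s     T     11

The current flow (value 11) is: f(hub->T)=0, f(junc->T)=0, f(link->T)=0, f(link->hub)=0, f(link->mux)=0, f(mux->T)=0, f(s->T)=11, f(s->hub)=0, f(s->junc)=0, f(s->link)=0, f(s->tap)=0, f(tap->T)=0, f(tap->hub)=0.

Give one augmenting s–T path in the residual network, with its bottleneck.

Residual along s->tap->T: s->tap: 2, tap->T: 13.
Bottleneck = min = 2.

s->tap->T, bottleneck 2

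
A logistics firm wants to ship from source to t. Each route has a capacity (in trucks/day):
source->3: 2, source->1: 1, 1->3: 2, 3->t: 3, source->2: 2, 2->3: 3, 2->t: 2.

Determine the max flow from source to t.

5

Augment source->2->t: bottleneck 2. Total 2.
Augment source->3->t: bottleneck 2. Total 4.
Augment source->1->3->t: bottleneck 1. Total 5.
No augmenting path remains in the residual graph.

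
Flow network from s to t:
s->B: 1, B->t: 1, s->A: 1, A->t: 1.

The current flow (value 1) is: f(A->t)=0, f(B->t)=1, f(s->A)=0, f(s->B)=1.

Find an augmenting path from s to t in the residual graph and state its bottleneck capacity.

Residual along s->A->t: s->A: 1, A->t: 1.
Bottleneck = min = 1.

s->A->t, bottleneck 1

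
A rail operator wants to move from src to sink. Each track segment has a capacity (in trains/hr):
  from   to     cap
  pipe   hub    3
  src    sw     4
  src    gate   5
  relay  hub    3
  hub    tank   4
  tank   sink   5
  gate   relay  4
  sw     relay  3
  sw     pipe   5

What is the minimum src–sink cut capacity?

4

Max flow = 4 (via 2 augmenting paths).
In the residual at optimum, the set reachable from src is {gate, hub, pipe, relay, src, sw}.
Cut edges: hub→tank (cap 4). Sum = 4.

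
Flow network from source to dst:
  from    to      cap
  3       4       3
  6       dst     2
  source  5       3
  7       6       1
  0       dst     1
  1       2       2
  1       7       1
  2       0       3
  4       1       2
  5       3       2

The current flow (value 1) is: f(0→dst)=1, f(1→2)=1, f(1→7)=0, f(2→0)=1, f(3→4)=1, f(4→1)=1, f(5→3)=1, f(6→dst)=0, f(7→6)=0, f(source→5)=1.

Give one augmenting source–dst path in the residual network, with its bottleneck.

Residual along source→5→3→4→1→7→6→dst: source→5: 2, 5→3: 1, 3→4: 2, 4→1: 1, 1→7: 1, 7→6: 1, 6→dst: 2.
Bottleneck = min = 1.

source→5→3→4→1→7→6→dst, bottleneck 1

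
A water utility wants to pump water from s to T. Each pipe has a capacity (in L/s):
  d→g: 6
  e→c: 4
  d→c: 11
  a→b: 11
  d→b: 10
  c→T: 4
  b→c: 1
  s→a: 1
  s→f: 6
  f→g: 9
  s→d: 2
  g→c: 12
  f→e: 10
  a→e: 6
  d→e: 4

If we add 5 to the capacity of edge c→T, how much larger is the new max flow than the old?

Original max flow = 4.
After raising cap(c→T), augmenting paths through that edge carry 5 more units.
New max flow = 9. Increase = 5.

5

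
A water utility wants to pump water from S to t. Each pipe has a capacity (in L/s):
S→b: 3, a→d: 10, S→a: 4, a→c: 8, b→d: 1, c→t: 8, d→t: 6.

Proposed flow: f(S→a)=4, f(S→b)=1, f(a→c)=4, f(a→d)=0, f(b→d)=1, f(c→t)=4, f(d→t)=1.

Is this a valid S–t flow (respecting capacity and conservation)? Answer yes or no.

Every edge has 0 ≤ f(e) ≤ cap(e).
At each intermediate node, inflow equals outflow.

Yes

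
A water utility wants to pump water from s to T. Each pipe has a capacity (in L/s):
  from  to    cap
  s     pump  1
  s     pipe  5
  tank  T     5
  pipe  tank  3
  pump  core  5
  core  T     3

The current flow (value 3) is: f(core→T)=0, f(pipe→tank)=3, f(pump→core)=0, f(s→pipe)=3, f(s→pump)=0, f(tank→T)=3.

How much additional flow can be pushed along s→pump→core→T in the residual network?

Residual capacities along the path: s→pump: 1, pump→core: 5, core→T: 3.
Minimum is 1.

1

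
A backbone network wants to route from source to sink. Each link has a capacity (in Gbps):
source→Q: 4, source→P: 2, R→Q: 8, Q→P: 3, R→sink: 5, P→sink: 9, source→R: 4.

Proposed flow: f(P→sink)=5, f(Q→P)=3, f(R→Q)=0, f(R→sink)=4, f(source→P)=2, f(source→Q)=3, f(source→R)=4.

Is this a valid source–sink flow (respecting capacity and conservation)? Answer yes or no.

Every edge has 0 ≤ f(e) ≤ cap(e).
At each intermediate node, inflow equals outflow.

Yes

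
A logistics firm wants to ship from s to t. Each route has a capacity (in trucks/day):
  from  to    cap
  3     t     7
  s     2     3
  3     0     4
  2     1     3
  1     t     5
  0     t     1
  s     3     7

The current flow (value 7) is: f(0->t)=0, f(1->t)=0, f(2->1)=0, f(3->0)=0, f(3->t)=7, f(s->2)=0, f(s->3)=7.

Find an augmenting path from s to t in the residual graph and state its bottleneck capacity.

Residual along s->2->1->t: s->2: 3, 2->1: 3, 1->t: 5.
Bottleneck = min = 3.

s->2->1->t, bottleneck 3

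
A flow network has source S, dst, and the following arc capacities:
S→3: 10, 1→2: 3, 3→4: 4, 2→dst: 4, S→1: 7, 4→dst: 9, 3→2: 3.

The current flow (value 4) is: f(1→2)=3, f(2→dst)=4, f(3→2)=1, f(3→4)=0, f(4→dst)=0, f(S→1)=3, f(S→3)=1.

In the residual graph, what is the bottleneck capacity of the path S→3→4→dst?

4

Residual capacities along the path: S→3: 9, 3→4: 4, 4→dst: 9.
Minimum is 4.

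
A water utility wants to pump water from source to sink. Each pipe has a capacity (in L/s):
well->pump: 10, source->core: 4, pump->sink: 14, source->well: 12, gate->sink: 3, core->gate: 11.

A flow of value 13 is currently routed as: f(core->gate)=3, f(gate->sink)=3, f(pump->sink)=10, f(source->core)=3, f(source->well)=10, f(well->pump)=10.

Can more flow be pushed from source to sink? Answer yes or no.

Residual reachable from source: {core, gate, source, well}; sink is not reachable.
Saturated cut: well->pump, gate->sink with total capacity 13 = current flow value. Flow is maximum.

No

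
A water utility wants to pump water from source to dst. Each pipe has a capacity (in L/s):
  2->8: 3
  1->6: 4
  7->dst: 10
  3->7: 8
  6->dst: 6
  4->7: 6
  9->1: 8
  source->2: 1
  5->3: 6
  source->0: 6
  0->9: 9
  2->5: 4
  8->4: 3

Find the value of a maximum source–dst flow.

5

Augment source->0->9->1->6->dst: bottleneck 4. Total 4.
Augment source->2->5->3->7->dst: bottleneck 1. Total 5.
No augmenting path remains in the residual graph.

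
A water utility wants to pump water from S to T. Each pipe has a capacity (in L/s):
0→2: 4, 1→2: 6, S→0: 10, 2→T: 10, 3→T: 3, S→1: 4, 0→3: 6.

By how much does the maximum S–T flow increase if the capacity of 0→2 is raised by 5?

2

Original max flow = 11.
After raising cap(0→2), augmenting paths through that edge carry 2 more units.
New max flow = 13. Increase = 2.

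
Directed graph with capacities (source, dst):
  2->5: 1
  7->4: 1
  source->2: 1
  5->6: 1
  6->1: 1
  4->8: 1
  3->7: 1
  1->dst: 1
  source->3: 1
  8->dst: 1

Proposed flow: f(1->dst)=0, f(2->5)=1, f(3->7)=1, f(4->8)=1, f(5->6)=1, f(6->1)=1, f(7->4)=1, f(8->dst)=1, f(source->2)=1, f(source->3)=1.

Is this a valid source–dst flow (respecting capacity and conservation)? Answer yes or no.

No

Conservation fails at 1: inflow 1 ≠ outflow 0.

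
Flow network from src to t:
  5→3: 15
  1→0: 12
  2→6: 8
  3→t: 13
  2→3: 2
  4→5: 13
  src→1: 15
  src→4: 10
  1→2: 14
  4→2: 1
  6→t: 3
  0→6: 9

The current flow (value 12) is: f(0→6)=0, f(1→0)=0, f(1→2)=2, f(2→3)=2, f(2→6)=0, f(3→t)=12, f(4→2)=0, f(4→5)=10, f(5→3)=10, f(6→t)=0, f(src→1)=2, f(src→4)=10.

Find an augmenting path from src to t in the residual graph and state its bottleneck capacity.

src→1→2→6→t, bottleneck 3

Residual along src→1→2→6→t: src→1: 13, 1→2: 12, 2→6: 8, 6→t: 3.
Bottleneck = min = 3.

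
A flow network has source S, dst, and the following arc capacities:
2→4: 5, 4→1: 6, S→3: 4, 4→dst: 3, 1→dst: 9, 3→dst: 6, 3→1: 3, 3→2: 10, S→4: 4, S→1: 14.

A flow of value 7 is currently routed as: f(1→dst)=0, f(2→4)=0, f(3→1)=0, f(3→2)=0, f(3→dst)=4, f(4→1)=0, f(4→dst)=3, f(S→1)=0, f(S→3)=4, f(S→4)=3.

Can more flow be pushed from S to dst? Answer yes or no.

Residual path S→1→dst has bottleneck 9 > 0.
Pushing 9 along it raises the flow to 16, so the given flow is not maximum.

Yes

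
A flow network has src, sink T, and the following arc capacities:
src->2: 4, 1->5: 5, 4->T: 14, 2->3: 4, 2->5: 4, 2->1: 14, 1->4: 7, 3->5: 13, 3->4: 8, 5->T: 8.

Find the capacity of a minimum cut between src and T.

4

Max flow = 4 (via 1 augmenting path).
In the residual at optimum, the set reachable from src is {src}.
Cut edges: src->2 (cap 4). Sum = 4.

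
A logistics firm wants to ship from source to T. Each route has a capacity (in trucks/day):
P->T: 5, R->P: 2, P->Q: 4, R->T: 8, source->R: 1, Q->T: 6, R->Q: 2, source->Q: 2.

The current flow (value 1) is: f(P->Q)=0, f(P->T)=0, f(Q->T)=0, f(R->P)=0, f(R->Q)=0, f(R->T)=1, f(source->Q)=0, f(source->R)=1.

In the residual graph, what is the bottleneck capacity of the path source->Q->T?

2

Residual capacities along the path: source->Q: 2, Q->T: 6.
Minimum is 2.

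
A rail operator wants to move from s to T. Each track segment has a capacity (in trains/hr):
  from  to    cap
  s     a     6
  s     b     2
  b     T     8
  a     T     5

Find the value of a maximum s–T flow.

7

Augment s→a→T: bottleneck 5. Total 5.
Augment s→b→T: bottleneck 2. Total 7.
No augmenting path remains in the residual graph.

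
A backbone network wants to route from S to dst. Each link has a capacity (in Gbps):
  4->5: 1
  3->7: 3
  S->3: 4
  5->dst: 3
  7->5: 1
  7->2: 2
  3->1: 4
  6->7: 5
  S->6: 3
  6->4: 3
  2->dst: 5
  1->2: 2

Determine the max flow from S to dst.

Augment S->6->4->5->dst: bottleneck 1. Total 1.
Augment S->6->7->5->dst: bottleneck 1. Total 2.
Augment S->6->7->2->dst: bottleneck 1. Total 3.
Augment S->3->7->2->dst: bottleneck 1. Total 4.
Augment S->3->1->2->dst: bottleneck 2. Total 6.
No augmenting path remains in the residual graph.

6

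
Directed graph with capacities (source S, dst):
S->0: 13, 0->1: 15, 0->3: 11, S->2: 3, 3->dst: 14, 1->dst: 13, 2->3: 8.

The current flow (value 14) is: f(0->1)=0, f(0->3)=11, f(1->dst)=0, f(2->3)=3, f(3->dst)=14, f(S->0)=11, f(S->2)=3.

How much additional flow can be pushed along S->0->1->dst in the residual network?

Residual capacities along the path: S->0: 2, 0->1: 15, 1->dst: 13.
Minimum is 2.

2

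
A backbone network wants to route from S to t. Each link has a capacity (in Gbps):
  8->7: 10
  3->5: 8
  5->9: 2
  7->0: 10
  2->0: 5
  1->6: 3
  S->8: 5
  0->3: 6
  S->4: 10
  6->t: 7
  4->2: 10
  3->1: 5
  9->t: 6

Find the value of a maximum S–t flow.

Augment S->8->7->0->3->1->6->t: bottleneck 3. Total 3.
Augment S->8->7->0->3->5->9->t: bottleneck 2. Total 5.
No augmenting path remains in the residual graph.

5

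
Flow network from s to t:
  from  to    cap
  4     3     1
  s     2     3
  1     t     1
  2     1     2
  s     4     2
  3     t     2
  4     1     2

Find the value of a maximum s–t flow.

Augment s->4->3->t: bottleneck 1. Total 1.
Augment s->4->1->t: bottleneck 1. Total 2.
No augmenting path remains in the residual graph.

2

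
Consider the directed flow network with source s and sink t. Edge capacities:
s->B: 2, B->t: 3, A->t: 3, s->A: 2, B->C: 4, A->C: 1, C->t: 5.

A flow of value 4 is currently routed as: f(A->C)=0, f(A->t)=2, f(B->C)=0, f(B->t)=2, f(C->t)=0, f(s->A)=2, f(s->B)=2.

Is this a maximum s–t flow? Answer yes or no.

Yes

Residual reachable from s: {s}; t is not reachable.
Saturated cut: s->A, s->B with total capacity 4 = current flow value. Flow is maximum.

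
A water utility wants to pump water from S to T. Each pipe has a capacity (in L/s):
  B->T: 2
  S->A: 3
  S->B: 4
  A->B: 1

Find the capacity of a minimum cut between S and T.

Max flow = 2 (via 1 augmenting path).
In the residual at optimum, the set reachable from S is {A, B, S}.
Cut edges: B->T (cap 2). Sum = 2.

2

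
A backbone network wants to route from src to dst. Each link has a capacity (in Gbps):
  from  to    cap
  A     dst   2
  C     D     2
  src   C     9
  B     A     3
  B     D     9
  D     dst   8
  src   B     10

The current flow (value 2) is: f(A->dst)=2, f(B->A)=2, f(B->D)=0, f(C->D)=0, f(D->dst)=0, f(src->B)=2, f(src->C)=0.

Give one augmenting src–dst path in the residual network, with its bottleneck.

Residual along src->B->D->dst: src->B: 8, B->D: 9, D->dst: 8.
Bottleneck = min = 8.

src->B->D->dst, bottleneck 8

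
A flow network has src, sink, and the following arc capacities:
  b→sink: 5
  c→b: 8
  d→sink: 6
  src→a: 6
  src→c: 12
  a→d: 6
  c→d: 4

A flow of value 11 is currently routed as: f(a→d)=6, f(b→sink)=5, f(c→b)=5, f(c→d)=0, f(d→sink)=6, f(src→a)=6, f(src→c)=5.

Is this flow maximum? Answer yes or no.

Residual reachable from src: {a, b, c, d, src}; sink is not reachable.
Saturated cut: d→sink, b→sink with total capacity 11 = current flow value. Flow is maximum.

Yes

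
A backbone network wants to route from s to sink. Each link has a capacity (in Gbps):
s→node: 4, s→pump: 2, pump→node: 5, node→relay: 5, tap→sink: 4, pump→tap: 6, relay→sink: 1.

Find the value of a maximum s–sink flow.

Augment s→pump→tap→sink: bottleneck 2. Total 2.
Augment s→node→relay→sink: bottleneck 1. Total 3.
No augmenting path remains in the residual graph.

3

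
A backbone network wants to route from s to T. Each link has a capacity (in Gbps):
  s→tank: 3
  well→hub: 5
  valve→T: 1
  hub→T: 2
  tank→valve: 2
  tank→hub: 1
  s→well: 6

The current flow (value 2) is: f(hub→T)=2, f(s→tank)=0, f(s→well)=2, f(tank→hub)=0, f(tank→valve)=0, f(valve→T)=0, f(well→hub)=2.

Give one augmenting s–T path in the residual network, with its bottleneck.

Residual along s→tank→valve→T: s→tank: 3, tank→valve: 2, valve→T: 1.
Bottleneck = min = 1.

s→tank→valve→T, bottleneck 1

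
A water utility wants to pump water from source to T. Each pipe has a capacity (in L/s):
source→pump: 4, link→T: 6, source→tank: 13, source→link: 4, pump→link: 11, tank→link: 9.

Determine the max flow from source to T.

6

Augment source→link→T: bottleneck 4. Total 4.
Augment source→tank→link→T: bottleneck 2. Total 6.
No augmenting path remains in the residual graph.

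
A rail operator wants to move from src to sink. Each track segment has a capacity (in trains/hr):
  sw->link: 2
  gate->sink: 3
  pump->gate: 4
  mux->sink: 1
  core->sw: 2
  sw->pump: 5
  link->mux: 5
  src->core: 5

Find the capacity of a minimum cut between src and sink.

Max flow = 2 (via 2 augmenting paths).
In the residual at optimum, the set reachable from src is {core, src}.
Cut edges: core->sw (cap 2). Sum = 2.

2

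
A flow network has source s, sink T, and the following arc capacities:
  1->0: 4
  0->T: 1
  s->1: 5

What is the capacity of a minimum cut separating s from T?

1

Max flow = 1 (via 1 augmenting path).
In the residual at optimum, the set reachable from s is {0, 1, s}.
Cut edges: 0->T (cap 1). Sum = 1.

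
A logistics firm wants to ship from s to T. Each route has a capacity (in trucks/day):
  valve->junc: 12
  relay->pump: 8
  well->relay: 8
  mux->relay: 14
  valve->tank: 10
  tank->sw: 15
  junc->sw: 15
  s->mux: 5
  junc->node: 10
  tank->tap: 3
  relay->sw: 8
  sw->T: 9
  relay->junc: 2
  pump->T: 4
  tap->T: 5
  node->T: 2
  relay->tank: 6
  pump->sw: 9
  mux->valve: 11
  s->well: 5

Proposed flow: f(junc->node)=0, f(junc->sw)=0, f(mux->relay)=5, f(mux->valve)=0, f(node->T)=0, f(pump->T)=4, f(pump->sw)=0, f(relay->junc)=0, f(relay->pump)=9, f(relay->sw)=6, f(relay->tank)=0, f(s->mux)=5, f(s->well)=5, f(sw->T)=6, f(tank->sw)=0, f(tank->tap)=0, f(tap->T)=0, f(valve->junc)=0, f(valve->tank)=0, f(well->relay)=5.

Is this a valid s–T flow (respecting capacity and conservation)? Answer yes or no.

Capacity violated on relay->pump: flow 9 > capacity 8.

No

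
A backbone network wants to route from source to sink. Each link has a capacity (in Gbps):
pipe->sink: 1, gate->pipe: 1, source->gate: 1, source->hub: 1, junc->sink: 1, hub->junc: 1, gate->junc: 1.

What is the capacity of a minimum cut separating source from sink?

Max flow = 2 (via 2 augmenting paths).
In the residual at optimum, the set reachable from source is {source}.
Cut edges: source->hub (cap 1), source->gate (cap 1). Sum = 2.

2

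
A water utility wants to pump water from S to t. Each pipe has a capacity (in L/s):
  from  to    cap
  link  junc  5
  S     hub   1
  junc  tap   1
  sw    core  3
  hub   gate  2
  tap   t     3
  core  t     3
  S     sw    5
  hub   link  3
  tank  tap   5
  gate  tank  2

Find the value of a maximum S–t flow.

4

Augment S→sw→core→t: bottleneck 3. Total 3.
Augment S→hub→gate→tank→tap→t: bottleneck 1. Total 4.
No augmenting path remains in the residual graph.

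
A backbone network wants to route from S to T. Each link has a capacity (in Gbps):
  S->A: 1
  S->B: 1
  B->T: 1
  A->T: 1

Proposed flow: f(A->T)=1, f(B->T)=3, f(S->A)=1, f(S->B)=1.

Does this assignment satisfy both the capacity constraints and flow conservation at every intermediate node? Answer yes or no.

Capacity violated on B->T: flow 3 > capacity 1.

No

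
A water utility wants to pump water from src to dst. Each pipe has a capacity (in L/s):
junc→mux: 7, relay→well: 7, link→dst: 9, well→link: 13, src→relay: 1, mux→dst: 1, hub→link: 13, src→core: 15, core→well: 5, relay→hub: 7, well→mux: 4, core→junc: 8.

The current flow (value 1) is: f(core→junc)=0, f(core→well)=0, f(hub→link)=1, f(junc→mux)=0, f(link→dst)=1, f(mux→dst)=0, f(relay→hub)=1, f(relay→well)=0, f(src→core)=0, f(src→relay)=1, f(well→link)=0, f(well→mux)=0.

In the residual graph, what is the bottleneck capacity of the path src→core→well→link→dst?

Residual capacities along the path: src→core: 15, core→well: 5, well→link: 13, link→dst: 8.
Minimum is 5.

5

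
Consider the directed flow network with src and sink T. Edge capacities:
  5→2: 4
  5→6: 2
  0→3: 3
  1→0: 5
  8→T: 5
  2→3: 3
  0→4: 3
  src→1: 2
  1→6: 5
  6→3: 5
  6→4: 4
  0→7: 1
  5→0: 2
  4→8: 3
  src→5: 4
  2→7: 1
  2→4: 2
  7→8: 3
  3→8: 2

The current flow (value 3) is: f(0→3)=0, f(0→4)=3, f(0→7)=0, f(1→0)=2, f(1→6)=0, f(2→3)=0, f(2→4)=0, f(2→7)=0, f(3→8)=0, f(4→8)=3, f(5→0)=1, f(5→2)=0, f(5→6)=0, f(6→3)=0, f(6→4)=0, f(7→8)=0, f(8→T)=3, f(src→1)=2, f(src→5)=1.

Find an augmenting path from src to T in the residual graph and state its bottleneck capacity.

src→5→0→7→8→T, bottleneck 1

Residual along src→5→0→7→8→T: src→5: 3, 5→0: 1, 0→7: 1, 7→8: 3, 8→T: 2.
Bottleneck = min = 1.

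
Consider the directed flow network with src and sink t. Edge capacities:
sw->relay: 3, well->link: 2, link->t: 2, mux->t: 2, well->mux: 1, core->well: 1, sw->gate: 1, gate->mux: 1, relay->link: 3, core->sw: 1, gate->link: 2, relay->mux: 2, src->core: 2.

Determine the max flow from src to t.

2

Augment src->core->well->link->t: bottleneck 1. Total 1.
Augment src->core->sw->relay->mux->t: bottleneck 1. Total 2.
No augmenting path remains in the residual graph.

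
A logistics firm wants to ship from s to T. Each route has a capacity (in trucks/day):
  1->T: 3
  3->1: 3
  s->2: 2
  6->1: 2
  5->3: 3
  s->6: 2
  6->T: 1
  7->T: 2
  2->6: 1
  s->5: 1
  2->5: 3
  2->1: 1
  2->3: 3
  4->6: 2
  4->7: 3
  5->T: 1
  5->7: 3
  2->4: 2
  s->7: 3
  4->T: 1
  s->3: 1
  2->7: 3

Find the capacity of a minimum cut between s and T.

8

Max flow = 8 (via 7 augmenting paths).
In the residual at optimum, the set reachable from s is {7, s}.
Cut edges: s->2 (cap 2), s->5 (cap 1), s->3 (cap 1), s->6 (cap 2), 7->T (cap 2). Sum = 8.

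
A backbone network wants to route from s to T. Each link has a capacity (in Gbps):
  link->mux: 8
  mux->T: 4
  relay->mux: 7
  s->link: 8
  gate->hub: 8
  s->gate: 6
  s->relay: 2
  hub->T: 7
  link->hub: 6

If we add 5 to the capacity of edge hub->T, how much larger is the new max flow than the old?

5

Original max flow = 11.
After raising cap(hub->T), augmenting paths through that edge carry 5 more units.
New max flow = 16. Increase = 5.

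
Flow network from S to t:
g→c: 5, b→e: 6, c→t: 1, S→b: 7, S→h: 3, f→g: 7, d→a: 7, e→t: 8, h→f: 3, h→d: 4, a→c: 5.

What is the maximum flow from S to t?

Augment S→b→e→t: bottleneck 6. Total 6.
Augment S→h→f→g→c→t: bottleneck 1. Total 7.
No augmenting path remains in the residual graph.

7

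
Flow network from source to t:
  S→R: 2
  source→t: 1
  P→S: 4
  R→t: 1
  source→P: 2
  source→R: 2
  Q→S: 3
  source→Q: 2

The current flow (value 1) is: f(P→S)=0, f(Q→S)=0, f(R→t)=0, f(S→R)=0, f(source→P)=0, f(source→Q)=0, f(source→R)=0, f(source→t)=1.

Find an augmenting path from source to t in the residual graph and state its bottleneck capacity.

source→R→t, bottleneck 1

Residual along source→R→t: source→R: 2, R→t: 1.
Bottleneck = min = 1.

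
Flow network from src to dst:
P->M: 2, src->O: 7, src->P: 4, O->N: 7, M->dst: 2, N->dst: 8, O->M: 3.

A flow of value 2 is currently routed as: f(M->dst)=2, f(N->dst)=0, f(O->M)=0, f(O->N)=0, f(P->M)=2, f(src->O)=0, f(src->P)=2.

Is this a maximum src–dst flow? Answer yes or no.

Residual path src->O->N->dst has bottleneck 7 > 0.
Pushing 7 along it raises the flow to 9, so the given flow is not maximum.

No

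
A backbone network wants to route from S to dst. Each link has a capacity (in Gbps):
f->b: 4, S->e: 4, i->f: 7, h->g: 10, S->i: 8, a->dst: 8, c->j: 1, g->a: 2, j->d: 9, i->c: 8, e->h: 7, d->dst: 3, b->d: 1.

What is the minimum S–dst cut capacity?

Max flow = 4 (via 3 augmenting paths).
In the residual at optimum, the set reachable from S is {S, b, c, e, f, g, h, i}.
Cut edges: c->j (cap 1), b->d (cap 1), g->a (cap 2). Sum = 4.

4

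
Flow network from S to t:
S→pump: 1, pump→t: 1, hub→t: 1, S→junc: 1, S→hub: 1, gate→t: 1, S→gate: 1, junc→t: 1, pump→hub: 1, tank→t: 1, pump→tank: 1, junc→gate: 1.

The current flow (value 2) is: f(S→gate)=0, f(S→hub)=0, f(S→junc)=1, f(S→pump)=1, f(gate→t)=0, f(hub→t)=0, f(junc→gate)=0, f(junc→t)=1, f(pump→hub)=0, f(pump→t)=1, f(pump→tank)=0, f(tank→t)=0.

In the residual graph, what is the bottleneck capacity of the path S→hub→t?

1

Residual capacities along the path: S→hub: 1, hub→t: 1.
Minimum is 1.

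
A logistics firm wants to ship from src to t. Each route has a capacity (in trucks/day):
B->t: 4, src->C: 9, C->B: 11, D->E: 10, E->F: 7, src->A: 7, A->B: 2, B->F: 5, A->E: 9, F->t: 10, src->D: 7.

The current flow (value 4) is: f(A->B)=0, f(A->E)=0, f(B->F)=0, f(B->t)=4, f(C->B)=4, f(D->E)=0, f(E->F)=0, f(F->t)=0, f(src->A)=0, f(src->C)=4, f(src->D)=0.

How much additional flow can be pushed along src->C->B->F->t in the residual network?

5

Residual capacities along the path: src->C: 5, C->B: 7, B->F: 5, F->t: 10.
Minimum is 5.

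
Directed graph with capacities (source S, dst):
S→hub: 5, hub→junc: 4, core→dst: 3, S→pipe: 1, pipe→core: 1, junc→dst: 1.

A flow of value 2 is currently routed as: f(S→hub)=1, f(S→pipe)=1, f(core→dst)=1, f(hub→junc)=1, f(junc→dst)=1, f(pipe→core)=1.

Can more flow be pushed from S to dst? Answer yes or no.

No

Residual reachable from S: {S, hub, junc}; dst is not reachable.
Saturated cut: S→pipe, junc→dst with total capacity 2 = current flow value. Flow is maximum.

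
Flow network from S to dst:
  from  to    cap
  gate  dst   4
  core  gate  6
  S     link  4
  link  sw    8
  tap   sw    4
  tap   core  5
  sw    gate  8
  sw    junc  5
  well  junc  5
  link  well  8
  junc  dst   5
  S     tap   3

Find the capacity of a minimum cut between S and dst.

Max flow = 7 (via 3 augmenting paths).
In the residual at optimum, the set reachable from S is {S}.
Cut edges: S→link (cap 4), S→tap (cap 3). Sum = 7.

7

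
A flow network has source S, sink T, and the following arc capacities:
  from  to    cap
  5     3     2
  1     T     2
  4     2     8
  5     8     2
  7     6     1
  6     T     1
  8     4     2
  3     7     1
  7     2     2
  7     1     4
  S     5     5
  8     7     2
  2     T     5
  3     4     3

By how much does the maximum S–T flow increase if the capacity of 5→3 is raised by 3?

Original max flow = 4.
After raising cap(5→3), augmenting paths through that edge carry 1 more unit.
New max flow = 5. Increase = 1.

1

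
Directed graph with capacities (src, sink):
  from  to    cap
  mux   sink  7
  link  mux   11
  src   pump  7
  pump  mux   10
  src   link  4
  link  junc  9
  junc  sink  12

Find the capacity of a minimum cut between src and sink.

Max flow = 11 (via 2 augmenting paths).
In the residual at optimum, the set reachable from src is {src}.
Cut edges: src→pump (cap 7), src→link (cap 4). Sum = 11.

11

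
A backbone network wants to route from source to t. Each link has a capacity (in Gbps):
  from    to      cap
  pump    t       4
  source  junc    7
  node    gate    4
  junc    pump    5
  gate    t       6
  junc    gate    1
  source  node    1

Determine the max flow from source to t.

Augment source→junc→pump→t: bottleneck 4. Total 4.
Augment source→junc→gate→t: bottleneck 1. Total 5.
Augment source→node→gate→t: bottleneck 1. Total 6.
No augmenting path remains in the residual graph.

6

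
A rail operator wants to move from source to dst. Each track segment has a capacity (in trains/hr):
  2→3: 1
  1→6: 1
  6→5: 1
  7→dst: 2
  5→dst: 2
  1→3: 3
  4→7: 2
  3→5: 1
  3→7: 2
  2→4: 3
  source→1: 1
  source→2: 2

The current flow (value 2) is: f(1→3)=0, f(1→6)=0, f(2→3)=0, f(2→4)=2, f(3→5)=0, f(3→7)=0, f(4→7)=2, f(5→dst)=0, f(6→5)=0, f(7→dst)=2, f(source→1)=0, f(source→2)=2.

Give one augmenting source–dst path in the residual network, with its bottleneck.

Residual along source→1→3→5→dst: source→1: 1, 1→3: 3, 3→5: 1, 5→dst: 2.
Bottleneck = min = 1.

source→1→3→5→dst, bottleneck 1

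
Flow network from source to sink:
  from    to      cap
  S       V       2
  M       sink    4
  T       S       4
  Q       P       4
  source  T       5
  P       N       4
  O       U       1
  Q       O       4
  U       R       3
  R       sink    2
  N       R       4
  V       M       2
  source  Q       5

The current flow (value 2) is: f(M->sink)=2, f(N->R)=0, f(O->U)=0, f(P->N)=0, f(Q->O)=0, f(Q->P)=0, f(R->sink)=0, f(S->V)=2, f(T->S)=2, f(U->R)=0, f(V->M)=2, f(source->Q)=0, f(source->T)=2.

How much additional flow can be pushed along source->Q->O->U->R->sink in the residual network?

1

Residual capacities along the path: source->Q: 5, Q->O: 4, O->U: 1, U->R: 3, R->sink: 2.
Minimum is 1.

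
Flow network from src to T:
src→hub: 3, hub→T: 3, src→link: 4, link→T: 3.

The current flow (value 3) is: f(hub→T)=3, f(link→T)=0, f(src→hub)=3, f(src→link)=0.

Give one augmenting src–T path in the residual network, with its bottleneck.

Residual along src→link→T: src→link: 4, link→T: 3.
Bottleneck = min = 3.

src→link→T, bottleneck 3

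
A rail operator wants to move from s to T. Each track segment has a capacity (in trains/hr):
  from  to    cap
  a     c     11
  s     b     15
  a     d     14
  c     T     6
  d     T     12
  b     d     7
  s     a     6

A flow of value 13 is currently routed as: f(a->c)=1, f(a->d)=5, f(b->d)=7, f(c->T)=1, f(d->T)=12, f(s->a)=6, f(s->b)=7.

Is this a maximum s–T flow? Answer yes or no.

Yes

Residual reachable from s: {b, s}; T is not reachable.
Saturated cut: s->a, b->d with total capacity 13 = current flow value. Flow is maximum.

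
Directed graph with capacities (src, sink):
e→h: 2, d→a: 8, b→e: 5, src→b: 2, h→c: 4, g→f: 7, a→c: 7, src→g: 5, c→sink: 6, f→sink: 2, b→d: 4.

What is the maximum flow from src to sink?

Augment src→g→f→sink: bottleneck 2. Total 2.
Augment src→b→d→a→c→sink: bottleneck 2. Total 4.
No augmenting path remains in the residual graph.

4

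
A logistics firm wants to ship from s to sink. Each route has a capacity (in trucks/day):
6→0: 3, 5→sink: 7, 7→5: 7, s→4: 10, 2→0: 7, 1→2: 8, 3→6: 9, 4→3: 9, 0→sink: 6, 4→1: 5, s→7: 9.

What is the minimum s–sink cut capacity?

13

Max flow = 13 (via 3 augmenting paths).
In the residual at optimum, the set reachable from s is {0, 1, 2, 3, 4, 6, 7, s}.
Cut edges: 7→5 (cap 7), 0→sink (cap 6). Sum = 13.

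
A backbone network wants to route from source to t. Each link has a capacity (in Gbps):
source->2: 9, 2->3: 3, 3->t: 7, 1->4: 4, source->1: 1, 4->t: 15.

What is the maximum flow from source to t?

4

Augment source->2->3->t: bottleneck 3. Total 3.
Augment source->1->4->t: bottleneck 1. Total 4.
No augmenting path remains in the residual graph.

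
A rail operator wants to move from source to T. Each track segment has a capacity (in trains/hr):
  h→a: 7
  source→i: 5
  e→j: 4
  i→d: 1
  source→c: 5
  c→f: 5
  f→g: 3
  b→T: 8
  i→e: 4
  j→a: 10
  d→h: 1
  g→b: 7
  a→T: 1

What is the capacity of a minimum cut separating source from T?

Max flow = 4 (via 2 augmenting paths).
In the residual at optimum, the set reachable from source is {a, c, d, e, f, h, i, j, source}.
Cut edges: f→g (cap 3), a→T (cap 1). Sum = 4.

4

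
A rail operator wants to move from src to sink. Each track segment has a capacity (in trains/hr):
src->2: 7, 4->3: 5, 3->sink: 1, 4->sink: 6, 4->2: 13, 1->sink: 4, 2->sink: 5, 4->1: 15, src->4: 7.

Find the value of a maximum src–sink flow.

Augment src->4->sink: bottleneck 6. Total 6.
Augment src->2->sink: bottleneck 5. Total 11.
Augment src->4->1->sink: bottleneck 1. Total 12.
No augmenting path remains in the residual graph.

12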